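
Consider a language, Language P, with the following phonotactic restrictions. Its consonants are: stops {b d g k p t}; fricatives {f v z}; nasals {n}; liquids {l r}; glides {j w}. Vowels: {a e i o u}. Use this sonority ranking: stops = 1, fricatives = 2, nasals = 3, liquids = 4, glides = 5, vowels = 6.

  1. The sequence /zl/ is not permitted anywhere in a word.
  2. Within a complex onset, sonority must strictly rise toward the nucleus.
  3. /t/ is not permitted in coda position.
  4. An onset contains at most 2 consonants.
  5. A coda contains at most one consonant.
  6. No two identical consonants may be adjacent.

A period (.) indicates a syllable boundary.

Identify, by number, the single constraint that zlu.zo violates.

1

zlu.zo: contains banned sequence /zl/.
This is a violation of constraint 1: "The sequence /zl/ is not permitted anywhere in a word."
The remaining constraints (2, 3, 4, 5, 6) are satisfied.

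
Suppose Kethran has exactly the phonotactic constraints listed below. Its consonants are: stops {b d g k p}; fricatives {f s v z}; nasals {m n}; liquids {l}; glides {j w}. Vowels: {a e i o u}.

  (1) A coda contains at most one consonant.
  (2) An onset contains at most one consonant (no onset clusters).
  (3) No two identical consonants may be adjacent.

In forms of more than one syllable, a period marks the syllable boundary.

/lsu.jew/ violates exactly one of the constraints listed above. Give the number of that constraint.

2

/lsu.jew/: syllable 1 onset /ls/ has 2 consonants (> 1).
This is a violation of constraint 2: "An onset contains at most one consonant (no onset clusters)."
The remaining constraints (1, 3) are satisfied.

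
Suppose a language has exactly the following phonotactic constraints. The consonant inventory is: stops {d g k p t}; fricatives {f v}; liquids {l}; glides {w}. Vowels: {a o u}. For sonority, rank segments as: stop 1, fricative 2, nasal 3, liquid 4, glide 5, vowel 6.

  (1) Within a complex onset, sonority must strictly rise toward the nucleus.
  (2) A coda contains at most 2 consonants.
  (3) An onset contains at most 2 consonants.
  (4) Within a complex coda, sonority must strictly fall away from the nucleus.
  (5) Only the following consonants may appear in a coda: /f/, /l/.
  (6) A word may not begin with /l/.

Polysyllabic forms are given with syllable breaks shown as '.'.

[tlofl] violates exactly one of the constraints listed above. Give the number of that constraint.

[tlofl]: syllable 1 coda /fl/: /f/ (fricative, 2) → /l/ (liquid, 4) does not fall.
This is a violation of constraint 4: "Within a complex coda, sonority must strictly fall away from the nucleus."
The remaining constraints (1, 2, 3, 5, 6) are satisfied.

4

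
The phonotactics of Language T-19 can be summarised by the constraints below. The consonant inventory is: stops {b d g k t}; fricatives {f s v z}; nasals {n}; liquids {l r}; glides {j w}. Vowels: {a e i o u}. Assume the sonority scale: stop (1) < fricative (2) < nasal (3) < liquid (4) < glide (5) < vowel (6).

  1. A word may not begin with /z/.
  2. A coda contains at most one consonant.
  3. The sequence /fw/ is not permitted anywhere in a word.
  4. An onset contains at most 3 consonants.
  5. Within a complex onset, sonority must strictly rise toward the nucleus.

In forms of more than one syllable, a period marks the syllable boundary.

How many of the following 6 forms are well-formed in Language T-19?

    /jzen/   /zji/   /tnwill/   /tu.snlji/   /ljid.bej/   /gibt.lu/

/jzen/ — violates constraint 5: syllable 1 onset /jz/: /j/ (glide, 5) → /z/ (fricative, 2) does not rise → ill-formed
/zji/ — violates constraint 1: word begins with /z/ → ill-formed
/tnwill/ — violates constraint 2: syllable 1 coda /ll/ has 2 consonants (> 1) → ill-formed
/tu.snlji/ — violates constraint 4: syllable 2 onset /snlj/ has 4 consonants (> 3) → ill-formed
/ljid.bej/ — σ1 onset /lj/ (4→5 rises), coda /d/ ok; σ2 onset /b/, coda /j/ ok → well-formed
/gibt.lu/ — violates constraint 2: syllable 1 coda /bt/ has 2 consonants (> 1) → ill-formed
Well-formed: /ljid.bej/ → 1.

1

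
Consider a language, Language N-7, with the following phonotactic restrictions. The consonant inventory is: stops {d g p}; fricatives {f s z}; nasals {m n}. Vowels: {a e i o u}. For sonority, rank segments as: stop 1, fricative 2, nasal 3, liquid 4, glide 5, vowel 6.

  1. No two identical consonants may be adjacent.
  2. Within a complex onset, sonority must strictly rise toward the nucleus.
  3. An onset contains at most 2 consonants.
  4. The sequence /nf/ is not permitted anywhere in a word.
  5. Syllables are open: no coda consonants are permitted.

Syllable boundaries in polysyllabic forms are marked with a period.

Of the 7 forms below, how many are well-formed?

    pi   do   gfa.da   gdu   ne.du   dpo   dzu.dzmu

pi — σ1 onset /p/, coda /∅/ ok → well-formed
do — σ1 onset /d/, coda /∅/ ok → well-formed
gfa.da — σ1 onset /gf/ (1→2 rises), coda /∅/ ok; σ2 onset /d/, coda /∅/ ok → well-formed
gdu — violates constraint 2: syllable 1 onset /gd/: /g/ (stop, 1) → /d/ (stop, 1) does not rise → ill-formed
ne.du — σ1 onset /n/, coda /∅/ ok; σ2 onset /d/, coda /∅/ ok → well-formed
dpo — violates constraint 2: syllable 1 onset /dp/: /d/ (stop, 1) → /p/ (stop, 1) does not rise → ill-formed
dzu.dzmu — violates constraint 3: syllable 2 onset /dzm/ has 3 consonants (> 2) → ill-formed
Well-formed: pi, do, gfa.da, ne.du → 4.

4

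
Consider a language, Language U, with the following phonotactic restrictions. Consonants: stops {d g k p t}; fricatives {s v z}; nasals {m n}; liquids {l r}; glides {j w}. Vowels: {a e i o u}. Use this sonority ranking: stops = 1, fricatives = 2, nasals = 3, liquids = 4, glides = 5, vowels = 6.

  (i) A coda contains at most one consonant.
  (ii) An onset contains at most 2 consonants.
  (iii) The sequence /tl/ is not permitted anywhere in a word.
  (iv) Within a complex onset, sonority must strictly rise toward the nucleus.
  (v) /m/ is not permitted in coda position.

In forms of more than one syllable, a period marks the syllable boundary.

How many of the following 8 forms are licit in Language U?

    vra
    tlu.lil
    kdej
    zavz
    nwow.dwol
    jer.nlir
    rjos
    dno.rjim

4

vra — σ1 onset /vr/ (2→4 rises), coda /∅/ ok → licit
tlu.lil — violates constraint (iii): contains banned sequence /tl/ → illicit
kdej — violates constraint (iv): syllable 1 onset /kd/: /k/ (stop, 1) → /d/ (stop, 1) does not rise → illicit
zavz — violates constraint (i): syllable 1 coda /vz/ has 2 consonants (> 1) → illicit
nwow.dwol — σ1 onset /nw/ (3→5 rises), coda /w/ ok; σ2 onset /dw/ (1→5 rises), coda /l/ ok → licit
jer.nlir — σ1 onset /j/, coda /r/ ok; σ2 onset /nl/ (3→4 rises), coda /r/ ok → licit
rjos — σ1 onset /rj/ (4→5 rises), coda /s/ ok → licit
dno.rjim — violates constraint (v): syllable 2 coda contains /m/ → illicit
Licit: vra, nwow.dwol, jer.nlir, rjos → 4.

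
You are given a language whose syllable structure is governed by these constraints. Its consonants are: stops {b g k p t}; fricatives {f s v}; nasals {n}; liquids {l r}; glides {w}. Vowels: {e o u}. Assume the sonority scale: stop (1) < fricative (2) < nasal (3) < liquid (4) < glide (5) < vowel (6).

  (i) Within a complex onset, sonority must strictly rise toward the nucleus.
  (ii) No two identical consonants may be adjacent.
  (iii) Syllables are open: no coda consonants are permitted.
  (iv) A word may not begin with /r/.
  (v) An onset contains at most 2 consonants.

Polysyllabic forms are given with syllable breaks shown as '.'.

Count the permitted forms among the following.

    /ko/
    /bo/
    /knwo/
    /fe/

/ko/ — σ1 onset /k/, coda /∅/ ok → permitted
/bo/ — σ1 onset /b/, coda /∅/ ok → permitted
/knwo/ — violates constraint (v): syllable 1 onset /knw/ has 3 consonants (> 2) → not permitted
/fe/ — σ1 onset /f/, coda /∅/ ok → permitted
Permitted: /ko/, /bo/, /fe/ → 3.

3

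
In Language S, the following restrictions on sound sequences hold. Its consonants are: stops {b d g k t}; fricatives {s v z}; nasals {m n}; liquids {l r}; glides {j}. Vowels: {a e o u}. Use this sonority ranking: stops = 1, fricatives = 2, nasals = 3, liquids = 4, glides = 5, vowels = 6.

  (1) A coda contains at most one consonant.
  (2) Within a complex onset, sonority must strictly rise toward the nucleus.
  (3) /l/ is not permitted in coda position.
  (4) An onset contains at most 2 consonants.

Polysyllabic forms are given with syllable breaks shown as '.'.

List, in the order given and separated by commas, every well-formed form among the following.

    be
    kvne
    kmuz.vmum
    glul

be, kmuz.vmum

be — σ1 onset /b/, coda /∅/ ok → well-formed
kvne — violates constraint 4: syllable 1 onset /kvn/ has 3 consonants (> 2) → ill-formed
kmuz.vmum — σ1 onset /km/ (1→3 rises), coda /z/ ok; σ2 onset /vm/ (2→3 rises), coda /m/ ok → well-formed
glul — violates constraint 3: syllable 1 coda contains /l/ → ill-formed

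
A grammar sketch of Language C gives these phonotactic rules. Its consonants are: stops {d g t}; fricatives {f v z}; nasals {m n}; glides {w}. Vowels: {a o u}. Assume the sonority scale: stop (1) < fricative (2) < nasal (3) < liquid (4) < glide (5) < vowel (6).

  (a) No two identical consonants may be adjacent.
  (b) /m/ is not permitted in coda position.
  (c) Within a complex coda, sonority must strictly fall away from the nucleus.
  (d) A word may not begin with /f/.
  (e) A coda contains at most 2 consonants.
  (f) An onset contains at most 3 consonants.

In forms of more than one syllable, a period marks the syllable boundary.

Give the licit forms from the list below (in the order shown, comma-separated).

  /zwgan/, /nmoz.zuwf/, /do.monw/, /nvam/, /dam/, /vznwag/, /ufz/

/zwgan/

/zwgan/ — σ1 onset /zwg/ (3C), coda /n/ ok → licit
/nmoz.zuwf/ — violates constraint (a): adjacent identical consonants /zz/ → illicit
/do.monw/ — violates constraint (c): syllable 2 coda /nw/: /n/ (nasal, 3) → /w/ (glide, 5) does not fall → illicit
/nvam/ — violates constraint (b): syllable 1 coda contains /m/ → illicit
/dam/ — violates constraint (b): syllable 1 coda contains /m/ → illicit
/vznwag/ — violates constraint (f): syllable 1 onset /vznw/ has 4 consonants (> 3) → illicit
/ufz/ — violates constraint (c): syllable 1 coda /fz/: /f/ (fricative, 2) → /z/ (fricative, 2) does not fall → illicit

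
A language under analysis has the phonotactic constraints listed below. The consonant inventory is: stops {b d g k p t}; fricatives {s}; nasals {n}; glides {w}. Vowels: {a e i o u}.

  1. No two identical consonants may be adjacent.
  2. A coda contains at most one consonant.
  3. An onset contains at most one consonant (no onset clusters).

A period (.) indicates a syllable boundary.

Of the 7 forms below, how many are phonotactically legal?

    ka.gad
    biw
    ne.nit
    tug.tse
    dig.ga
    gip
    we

ka.gad — σ1 onset /k/, coda /∅/ ok; σ2 onset /g/, coda /d/ ok → phonotactically legal
biw — σ1 onset /b/, coda /w/ ok → phonotactically legal
ne.nit — σ1 onset /n/, coda /∅/ ok; σ2 onset /n/, coda /t/ ok → phonotactically legal
tug.tse — violates constraint 3: syllable 2 onset /ts/ has 2 consonants (> 1) → phonotactically illegal
dig.ga — violates constraint 1: adjacent identical consonants /gg/ → phonotactically illegal
gip — σ1 onset /g/, coda /p/ ok → phonotactically legal
we — σ1 onset /w/, coda /∅/ ok → phonotactically legal
Phonotactically legal: ka.gad, biw, ne.nit, gip, we → 5.

5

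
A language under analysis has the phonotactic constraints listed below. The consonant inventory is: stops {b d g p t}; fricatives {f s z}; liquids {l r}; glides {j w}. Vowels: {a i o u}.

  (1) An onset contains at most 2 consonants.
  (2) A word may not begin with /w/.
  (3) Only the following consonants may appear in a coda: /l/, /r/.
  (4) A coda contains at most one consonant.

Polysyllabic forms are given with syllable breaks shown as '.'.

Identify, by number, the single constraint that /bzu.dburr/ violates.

/bzu.dburr/: syllable 2 coda /rr/ has 2 consonants (> 1).
This is a violation of constraint 4: "A coda contains at most one consonant."
The remaining constraints (1, 2, 3) are satisfied.

4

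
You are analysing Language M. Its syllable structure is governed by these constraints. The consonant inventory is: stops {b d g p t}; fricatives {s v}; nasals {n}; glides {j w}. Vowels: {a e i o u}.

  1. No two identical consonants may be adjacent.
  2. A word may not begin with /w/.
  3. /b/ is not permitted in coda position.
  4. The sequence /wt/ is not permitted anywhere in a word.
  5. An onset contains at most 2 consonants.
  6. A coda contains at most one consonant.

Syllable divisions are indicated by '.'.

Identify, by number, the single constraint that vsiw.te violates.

4

vsiw.te: contains banned sequence /wt/.
This is a violation of constraint 4: "The sequence /wt/ is not permitted anywhere in a word."
The remaining constraints (1, 2, 3, 5, 6) are satisfied.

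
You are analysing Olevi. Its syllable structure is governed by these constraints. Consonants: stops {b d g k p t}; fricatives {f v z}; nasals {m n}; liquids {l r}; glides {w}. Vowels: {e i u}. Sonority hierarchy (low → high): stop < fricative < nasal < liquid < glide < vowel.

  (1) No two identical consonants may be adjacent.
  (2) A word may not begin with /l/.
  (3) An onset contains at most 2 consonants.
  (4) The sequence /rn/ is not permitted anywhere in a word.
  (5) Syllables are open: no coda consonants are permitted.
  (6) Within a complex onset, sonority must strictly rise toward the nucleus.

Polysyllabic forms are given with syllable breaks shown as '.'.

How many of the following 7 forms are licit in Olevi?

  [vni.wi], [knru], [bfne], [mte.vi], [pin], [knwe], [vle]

2

[vni.wi] — σ1 onset /vn/ (2→3 rises), coda /∅/ ok; σ2 onset /w/, coda /∅/ ok → licit
[knru] — violates constraint 3: syllable 1 onset /knr/ has 3 consonants (> 2) → illicit
[bfne] — violates constraint 3: syllable 1 onset /bfn/ has 3 consonants (> 2) → illicit
[mte.vi] — violates constraint 6: syllable 1 onset /mt/: /m/ (nasal, 3) → /t/ (stop, 1) does not rise → illicit
[pin] — violates constraint 5: syllable 1 coda /n/ has 1 consonant (> 0) → illicit
[knwe] — violates constraint 3: syllable 1 onset /knw/ has 3 consonants (> 2) → illicit
[vle] — σ1 onset /vl/ (2→4 rises), coda /∅/ ok → licit
Licit: [vni.wi], [vle] → 2.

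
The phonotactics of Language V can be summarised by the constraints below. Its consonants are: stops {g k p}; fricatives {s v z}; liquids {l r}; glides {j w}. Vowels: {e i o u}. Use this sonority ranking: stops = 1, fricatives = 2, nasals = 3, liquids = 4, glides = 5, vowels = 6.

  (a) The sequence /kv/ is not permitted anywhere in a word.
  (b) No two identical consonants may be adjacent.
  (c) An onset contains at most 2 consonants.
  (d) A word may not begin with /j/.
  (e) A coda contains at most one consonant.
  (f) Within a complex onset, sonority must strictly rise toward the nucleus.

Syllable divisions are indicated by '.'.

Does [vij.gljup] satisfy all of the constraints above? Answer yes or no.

[vij.gljup] — violates constraint (c): syllable 2 onset /glj/ has 3 consonants (> 2) → not permitted

no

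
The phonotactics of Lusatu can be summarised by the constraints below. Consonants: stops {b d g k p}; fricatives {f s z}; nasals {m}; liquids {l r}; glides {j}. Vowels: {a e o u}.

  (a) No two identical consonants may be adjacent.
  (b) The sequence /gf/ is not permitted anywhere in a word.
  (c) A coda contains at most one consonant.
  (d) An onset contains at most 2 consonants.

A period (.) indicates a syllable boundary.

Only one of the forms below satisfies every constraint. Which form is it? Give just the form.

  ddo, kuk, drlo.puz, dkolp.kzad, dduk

ddo — violates constraint (a): adjacent identical consonants /dd/ → phonotactically illegal
kuk — σ1 onset /k/, coda /k/ ok → phonotactically legal
drlo.puz — violates constraint (d): syllable 1 onset /drl/ has 3 consonants (> 2) → phonotactically illegal
dkolp.kzad — violates constraint (c): syllable 1 coda /lp/ has 2 consonants (> 1) → phonotactically illegal
dduk — violates constraint (a): adjacent identical consonants /dd/ → phonotactically illegal

kuk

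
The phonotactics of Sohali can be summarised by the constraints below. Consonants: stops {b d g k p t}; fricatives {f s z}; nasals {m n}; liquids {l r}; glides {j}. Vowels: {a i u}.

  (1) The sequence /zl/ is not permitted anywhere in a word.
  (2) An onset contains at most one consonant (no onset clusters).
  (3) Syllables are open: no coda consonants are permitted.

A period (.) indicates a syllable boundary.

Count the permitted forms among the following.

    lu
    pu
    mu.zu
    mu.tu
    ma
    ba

lu — σ1 onset /l/, coda /∅/ ok → permitted
pu — σ1 onset /p/, coda /∅/ ok → permitted
mu.zu — σ1 onset /m/, coda /∅/ ok; σ2 onset /z/, coda /∅/ ok → permitted
mu.tu — σ1 onset /m/, coda /∅/ ok; σ2 onset /t/, coda /∅/ ok → permitted
ma — σ1 onset /m/, coda /∅/ ok → permitted
ba — σ1 onset /b/, coda /∅/ ok → permitted
Permitted: lu, pu, mu.zu, mu.tu, ma, ba → 6.

6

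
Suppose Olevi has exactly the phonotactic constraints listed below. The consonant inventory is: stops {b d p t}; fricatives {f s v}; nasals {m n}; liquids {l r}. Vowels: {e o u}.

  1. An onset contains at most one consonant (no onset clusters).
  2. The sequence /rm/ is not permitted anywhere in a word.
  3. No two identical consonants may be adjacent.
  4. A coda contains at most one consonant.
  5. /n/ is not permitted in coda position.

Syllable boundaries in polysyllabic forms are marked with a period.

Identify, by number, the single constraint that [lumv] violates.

[lumv]: syllable 1 coda /mv/ has 2 consonants (> 1).
This is a violation of constraint 4: "A coda contains at most one consonant."
The remaining constraints (1, 2, 3, 5) are satisfied.

4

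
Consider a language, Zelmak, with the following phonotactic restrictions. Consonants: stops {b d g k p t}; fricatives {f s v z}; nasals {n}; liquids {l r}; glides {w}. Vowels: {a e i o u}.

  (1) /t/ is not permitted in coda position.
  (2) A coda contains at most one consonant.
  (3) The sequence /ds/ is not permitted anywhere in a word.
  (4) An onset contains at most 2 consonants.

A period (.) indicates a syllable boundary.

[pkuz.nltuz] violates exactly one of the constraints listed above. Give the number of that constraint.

[pkuz.nltuz]: syllable 2 onset /nlt/ has 3 consonants (> 2).
This is a violation of constraint 4: "An onset contains at most 2 consonants."
The remaining constraints (1, 2, 3) are satisfied.

4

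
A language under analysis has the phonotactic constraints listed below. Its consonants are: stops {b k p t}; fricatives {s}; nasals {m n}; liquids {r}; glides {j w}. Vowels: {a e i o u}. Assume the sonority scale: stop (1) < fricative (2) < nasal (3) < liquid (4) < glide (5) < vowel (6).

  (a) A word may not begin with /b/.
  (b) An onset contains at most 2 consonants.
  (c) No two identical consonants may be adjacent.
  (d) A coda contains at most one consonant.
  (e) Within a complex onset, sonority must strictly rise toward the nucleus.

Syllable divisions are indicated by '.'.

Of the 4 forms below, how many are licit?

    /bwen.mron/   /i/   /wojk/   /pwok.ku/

/bwen.mron/ — violates constraint (a): word begins with /b/ → illicit
/i/ — σ1 onset /∅/, coda /∅/ ok → licit
/wojk/ — violates constraint (d): syllable 1 coda /jk/ has 2 consonants (> 1) → illicit
/pwok.ku/ — violates constraint (c): adjacent identical consonants /kk/ → illicit
Licit: /i/ → 1.

1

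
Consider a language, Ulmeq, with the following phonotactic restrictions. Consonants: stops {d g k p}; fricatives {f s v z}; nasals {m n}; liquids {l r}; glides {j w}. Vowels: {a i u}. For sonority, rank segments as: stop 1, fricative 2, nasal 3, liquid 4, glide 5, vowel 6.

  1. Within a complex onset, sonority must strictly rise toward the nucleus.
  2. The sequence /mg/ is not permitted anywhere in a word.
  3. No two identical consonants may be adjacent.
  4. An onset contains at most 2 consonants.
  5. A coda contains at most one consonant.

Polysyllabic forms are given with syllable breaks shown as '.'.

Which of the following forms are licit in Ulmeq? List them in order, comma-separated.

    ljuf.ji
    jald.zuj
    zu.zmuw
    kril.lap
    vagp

ljuf.ji, zu.zmuw

ljuf.ji — σ1 onset /lj/ (4→5 rises), coda /f/ ok; σ2 onset /j/, coda /∅/ ok → licit
jald.zuj — violates constraint 5: syllable 1 coda /ld/ has 2 consonants (> 1) → illicit
zu.zmuw — σ1 onset /z/, coda /∅/ ok; σ2 onset /zm/ (2→3 rises), coda /w/ ok → licit
kril.lap — violates constraint 3: adjacent identical consonants /ll/ → illicit
vagp — violates constraint 5: syllable 1 coda /gp/ has 2 consonants (> 1) → illicit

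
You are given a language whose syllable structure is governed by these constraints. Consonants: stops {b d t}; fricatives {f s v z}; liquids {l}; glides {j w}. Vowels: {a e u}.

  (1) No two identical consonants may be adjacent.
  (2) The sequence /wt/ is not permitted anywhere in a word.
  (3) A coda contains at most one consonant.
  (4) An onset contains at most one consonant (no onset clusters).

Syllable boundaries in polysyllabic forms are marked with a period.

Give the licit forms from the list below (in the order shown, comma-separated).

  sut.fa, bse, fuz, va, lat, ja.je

sut.fa, fuz, va, lat, ja.je

sut.fa — σ1 onset /s/, coda /t/ ok; σ2 onset /f/, coda /∅/ ok → licit
bse — violates constraint 4: syllable 1 onset /bs/ has 2 consonants (> 1) → illicit
fuz — σ1 onset /f/, coda /z/ ok → licit
va — σ1 onset /v/, coda /∅/ ok → licit
lat — σ1 onset /l/, coda /t/ ok → licit
ja.je — σ1 onset /j/, coda /∅/ ok; σ2 onset /j/, coda /∅/ ok → licit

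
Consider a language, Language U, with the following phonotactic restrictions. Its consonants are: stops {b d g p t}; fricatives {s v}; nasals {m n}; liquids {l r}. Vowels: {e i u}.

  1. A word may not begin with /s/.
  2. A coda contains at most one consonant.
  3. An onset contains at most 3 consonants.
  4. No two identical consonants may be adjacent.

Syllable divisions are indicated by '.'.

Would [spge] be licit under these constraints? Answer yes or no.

no

[spge] — violates constraint 1: word begins with /s/ → illicit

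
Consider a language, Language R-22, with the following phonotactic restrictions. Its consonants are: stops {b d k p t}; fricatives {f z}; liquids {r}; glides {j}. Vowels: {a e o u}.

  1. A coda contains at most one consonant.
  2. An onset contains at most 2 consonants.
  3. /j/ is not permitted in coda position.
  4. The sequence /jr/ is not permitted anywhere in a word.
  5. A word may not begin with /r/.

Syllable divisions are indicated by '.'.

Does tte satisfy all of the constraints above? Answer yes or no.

yes

tte — σ1 onset /tt/ (2C), coda /∅/ ok → licit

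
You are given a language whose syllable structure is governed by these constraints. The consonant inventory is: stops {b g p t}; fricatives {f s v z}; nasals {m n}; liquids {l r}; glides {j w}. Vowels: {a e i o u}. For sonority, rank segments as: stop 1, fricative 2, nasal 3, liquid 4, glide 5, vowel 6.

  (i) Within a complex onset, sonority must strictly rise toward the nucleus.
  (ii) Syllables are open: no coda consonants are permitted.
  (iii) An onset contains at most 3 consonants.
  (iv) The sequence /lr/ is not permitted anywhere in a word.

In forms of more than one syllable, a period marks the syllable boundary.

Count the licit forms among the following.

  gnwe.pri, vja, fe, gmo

gnwe.pri — σ1 onset /gnw/ (1→3→5 rises), coda /∅/ ok; σ2 onset /pr/ (1→4 rises), coda /∅/ ok → licit
vja — σ1 onset /vj/ (2→5 rises), coda /∅/ ok → licit
fe — σ1 onset /f/, coda /∅/ ok → licit
gmo — σ1 onset /gm/ (1→3 rises), coda /∅/ ok → licit
Licit: gnwe.pri, vja, fe, gmo → 4.

4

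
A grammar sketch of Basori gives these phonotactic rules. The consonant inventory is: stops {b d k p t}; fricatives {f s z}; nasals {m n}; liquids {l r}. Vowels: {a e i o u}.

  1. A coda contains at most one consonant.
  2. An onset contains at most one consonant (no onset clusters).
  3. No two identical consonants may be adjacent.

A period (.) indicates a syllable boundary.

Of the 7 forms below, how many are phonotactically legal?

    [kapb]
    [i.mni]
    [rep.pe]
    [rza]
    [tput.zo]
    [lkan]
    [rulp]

0

[kapb] — violates constraint 1: syllable 1 coda /pb/ has 2 consonants (> 1) → phonotactically illegal
[i.mni] — violates constraint 2: syllable 2 onset /mn/ has 2 consonants (> 1) → phonotactically illegal
[rep.pe] — violates constraint 3: adjacent identical consonants /pp/ → phonotactically illegal
[rza] — violates constraint 2: syllable 1 onset /rz/ has 2 consonants (> 1) → phonotactically illegal
[tput.zo] — violates constraint 2: syllable 1 onset /tp/ has 2 consonants (> 1) → phonotactically illegal
[lkan] — violates constraint 2: syllable 1 onset /lk/ has 2 consonants (> 1) → phonotactically illegal
[rulp] — violates constraint 1: syllable 1 coda /lp/ has 2 consonants (> 1) → phonotactically illegal
No form is phonotactically legal → 0.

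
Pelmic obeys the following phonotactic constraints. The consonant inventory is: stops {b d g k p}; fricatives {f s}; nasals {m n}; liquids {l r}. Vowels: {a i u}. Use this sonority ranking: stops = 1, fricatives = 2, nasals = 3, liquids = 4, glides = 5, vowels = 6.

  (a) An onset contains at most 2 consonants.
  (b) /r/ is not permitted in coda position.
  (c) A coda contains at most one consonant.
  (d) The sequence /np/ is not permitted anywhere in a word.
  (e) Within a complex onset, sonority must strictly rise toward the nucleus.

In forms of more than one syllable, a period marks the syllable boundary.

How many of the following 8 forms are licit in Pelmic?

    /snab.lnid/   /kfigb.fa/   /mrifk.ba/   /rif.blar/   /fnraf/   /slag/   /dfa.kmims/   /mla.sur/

1

/snab.lnid/ — violates constraint (e): syllable 2 onset /ln/: /l/ (liquid, 4) → /n/ (nasal, 3) does not rise → illicit
/kfigb.fa/ — violates constraint (c): syllable 1 coda /gb/ has 2 consonants (> 1) → illicit
/mrifk.ba/ — violates constraint (c): syllable 1 coda /fk/ has 2 consonants (> 1) → illicit
/rif.blar/ — violates constraint (b): syllable 2 coda contains /r/ → illicit
/fnraf/ — violates constraint (a): syllable 1 onset /fnr/ has 3 consonants (> 2) → illicit
/slag/ — σ1 onset /sl/ (2→4 rises), coda /g/ ok → licit
/dfa.kmims/ — violates constraint (c): syllable 2 coda /ms/ has 2 consonants (> 1) → illicit
/mla.sur/ — violates constraint (b): syllable 2 coda contains /r/ → illicit
Licit: /slag/ → 1.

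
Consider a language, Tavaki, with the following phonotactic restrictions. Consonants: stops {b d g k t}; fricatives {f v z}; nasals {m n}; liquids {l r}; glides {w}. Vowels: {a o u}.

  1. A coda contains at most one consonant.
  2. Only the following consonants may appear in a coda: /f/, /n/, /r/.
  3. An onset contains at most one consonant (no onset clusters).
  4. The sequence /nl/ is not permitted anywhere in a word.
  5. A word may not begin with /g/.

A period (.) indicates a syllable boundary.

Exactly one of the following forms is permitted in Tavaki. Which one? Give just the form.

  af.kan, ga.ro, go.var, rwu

af.kan — σ1 onset /∅/, coda /f/ ok; σ2 onset /k/, coda /n/ ok → permitted
ga.ro — violates constraint 5: word begins with /g/ → not permitted
go.var — violates constraint 5: word begins with /g/ → not permitted
rwu — violates constraint 3: syllable 1 onset /rw/ has 2 consonants (> 1) → not permitted

af.kan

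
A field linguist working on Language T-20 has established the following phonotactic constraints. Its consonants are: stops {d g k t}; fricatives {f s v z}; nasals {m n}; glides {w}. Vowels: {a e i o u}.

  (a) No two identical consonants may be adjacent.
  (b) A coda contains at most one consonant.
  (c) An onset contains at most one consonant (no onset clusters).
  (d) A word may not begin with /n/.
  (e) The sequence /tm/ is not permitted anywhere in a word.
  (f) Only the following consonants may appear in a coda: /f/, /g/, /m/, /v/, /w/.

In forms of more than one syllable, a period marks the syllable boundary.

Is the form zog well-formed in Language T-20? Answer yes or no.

zog — σ1 onset /z/, coda /g/ ok → well-formed

yes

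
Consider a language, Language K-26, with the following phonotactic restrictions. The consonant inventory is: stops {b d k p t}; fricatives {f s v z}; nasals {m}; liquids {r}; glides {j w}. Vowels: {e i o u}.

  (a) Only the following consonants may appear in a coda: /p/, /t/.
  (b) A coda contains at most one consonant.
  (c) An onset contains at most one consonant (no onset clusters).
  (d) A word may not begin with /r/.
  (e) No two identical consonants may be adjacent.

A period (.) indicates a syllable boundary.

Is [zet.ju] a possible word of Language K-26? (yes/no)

yes

[zet.ju] — σ1 onset /z/, coda /t/ ok; σ2 onset /j/, coda /∅/ ok → permitted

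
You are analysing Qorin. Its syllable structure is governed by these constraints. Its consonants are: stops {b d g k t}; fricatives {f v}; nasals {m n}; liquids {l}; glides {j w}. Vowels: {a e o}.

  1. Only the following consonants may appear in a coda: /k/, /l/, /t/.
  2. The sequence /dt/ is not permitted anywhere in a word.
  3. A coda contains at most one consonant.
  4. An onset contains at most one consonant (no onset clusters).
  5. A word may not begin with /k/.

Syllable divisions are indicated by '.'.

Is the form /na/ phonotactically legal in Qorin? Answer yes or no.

/na/ — σ1 onset /n/, coda /∅/ ok → phonotactically legal

yes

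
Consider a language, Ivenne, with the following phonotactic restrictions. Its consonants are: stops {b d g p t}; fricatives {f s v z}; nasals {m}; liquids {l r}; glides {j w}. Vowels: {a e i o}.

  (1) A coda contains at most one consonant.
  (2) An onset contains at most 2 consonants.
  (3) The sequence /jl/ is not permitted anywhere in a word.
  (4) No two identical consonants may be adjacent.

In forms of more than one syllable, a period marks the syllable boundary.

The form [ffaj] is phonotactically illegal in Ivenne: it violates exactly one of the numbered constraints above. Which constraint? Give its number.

4

[ffaj]: adjacent identical consonants /ff/.
This is a violation of constraint 4: "No two identical consonants may be adjacent."
The remaining constraints (1, 2, 3) are satisfied.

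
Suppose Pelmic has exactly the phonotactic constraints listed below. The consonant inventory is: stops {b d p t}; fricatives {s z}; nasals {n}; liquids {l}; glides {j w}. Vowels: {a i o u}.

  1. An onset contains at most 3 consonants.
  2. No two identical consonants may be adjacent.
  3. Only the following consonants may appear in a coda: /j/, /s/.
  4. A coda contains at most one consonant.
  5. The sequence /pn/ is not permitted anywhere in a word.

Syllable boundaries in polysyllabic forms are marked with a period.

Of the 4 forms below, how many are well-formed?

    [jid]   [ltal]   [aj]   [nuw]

1

[jid] — violates constraint 3: syllable 1 coda contains /d/, which is not a licensed coda consonant → ill-formed
[ltal] — violates constraint 3: syllable 1 coda contains /l/, which is not a licensed coda consonant → ill-formed
[aj] — σ1 onset /∅/, coda /j/ ok → well-formed
[nuw] — violates constraint 3: syllable 1 coda contains /w/, which is not a licensed coda consonant → ill-formed
Well-formed: [aj] → 1.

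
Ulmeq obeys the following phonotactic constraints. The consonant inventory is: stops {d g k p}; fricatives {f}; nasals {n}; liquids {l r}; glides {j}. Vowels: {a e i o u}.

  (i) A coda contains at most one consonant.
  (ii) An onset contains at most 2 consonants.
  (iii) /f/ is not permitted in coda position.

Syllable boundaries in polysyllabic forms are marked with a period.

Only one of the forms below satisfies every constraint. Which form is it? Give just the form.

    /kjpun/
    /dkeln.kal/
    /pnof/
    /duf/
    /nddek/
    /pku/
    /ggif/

/kjpun/ — violates constraint (ii): syllable 1 onset /kjp/ has 3 consonants (> 2) → ill-formed
/dkeln.kal/ — violates constraint (i): syllable 1 coda /ln/ has 2 consonants (> 1) → ill-formed
/pnof/ — violates constraint (iii): syllable 1 coda contains /f/ → ill-formed
/duf/ — violates constraint (iii): syllable 1 coda contains /f/ → ill-formed
/nddek/ — violates constraint (ii): syllable 1 onset /ndd/ has 3 consonants (> 2) → ill-formed
/pku/ — σ1 onset /pk/ (2C), coda /∅/ ok → well-formed
/ggif/ — violates constraint (iii): syllable 1 coda contains /f/ → ill-formed

/pku/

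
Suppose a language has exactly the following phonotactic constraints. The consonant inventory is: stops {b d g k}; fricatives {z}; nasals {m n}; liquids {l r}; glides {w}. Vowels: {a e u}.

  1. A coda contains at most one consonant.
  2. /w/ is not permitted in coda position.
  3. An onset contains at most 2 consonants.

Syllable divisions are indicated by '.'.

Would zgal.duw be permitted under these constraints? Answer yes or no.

no

zgal.duw — violates constraint 2: syllable 2 coda contains /w/ → not permitted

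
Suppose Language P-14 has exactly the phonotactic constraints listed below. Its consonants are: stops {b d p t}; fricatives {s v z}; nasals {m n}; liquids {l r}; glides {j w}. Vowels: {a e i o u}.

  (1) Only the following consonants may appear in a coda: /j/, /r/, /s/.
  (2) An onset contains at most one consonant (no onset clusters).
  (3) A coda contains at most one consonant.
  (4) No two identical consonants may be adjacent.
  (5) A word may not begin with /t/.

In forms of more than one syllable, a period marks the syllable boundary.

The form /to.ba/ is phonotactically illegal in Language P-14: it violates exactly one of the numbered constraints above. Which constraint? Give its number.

/to.ba/: word begins with /t/.
This is a violation of constraint 5: "A word may not begin with /t/."
The remaining constraints (1, 2, 3, 4) are satisfied.

5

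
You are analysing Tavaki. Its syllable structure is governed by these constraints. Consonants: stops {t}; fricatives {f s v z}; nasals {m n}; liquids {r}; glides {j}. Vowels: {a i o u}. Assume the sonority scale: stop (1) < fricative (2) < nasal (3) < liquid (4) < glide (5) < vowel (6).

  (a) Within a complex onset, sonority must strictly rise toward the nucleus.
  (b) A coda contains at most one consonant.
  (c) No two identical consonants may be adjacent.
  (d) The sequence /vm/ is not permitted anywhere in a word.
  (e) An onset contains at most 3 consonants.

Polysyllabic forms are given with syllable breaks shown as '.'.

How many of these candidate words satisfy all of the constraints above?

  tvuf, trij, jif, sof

4

tvuf — σ1 onset /tv/ (1→2 rises), coda /f/ ok → permitted
trij — σ1 onset /tr/ (1→4 rises), coda /j/ ok → permitted
jif — σ1 onset /j/, coda /f/ ok → permitted
sof — σ1 onset /s/, coda /f/ ok → permitted
Permitted: tvuf, trij, jif, sof → 4.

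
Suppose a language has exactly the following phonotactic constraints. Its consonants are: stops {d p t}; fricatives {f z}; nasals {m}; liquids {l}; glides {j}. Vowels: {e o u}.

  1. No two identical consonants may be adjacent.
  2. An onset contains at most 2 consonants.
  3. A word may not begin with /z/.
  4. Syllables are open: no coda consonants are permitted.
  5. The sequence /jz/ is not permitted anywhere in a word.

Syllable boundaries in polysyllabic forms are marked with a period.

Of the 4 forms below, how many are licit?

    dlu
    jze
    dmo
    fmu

dlu — σ1 onset /dl/ (2C), coda /∅/ ok → licit
jze — violates constraint 5: contains banned sequence /jz/ → illicit
dmo — σ1 onset /dm/ (2C), coda /∅/ ok → licit
fmu — σ1 onset /fm/ (2C), coda /∅/ ok → licit
Licit: dlu, dmo, fmu → 3.

3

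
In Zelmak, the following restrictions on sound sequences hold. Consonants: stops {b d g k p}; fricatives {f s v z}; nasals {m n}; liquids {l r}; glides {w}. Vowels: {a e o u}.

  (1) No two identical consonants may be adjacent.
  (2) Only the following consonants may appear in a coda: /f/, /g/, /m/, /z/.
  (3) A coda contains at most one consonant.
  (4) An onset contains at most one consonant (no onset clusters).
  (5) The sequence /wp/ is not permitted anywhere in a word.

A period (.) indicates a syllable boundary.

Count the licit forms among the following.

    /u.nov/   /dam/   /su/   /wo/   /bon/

3

/u.nov/ — violates constraint 2: syllable 2 coda contains /v/, which is not a licensed coda consonant → illicit
/dam/ — σ1 onset /d/, coda /m/ ok → licit
/su/ — σ1 onset /s/, coda /∅/ ok → licit
/wo/ — σ1 onset /w/, coda /∅/ ok → licit
/bon/ — violates constraint 2: syllable 1 coda contains /n/, which is not a licensed coda consonant → illicit
Licit: /dam/, /su/, /wo/ → 3.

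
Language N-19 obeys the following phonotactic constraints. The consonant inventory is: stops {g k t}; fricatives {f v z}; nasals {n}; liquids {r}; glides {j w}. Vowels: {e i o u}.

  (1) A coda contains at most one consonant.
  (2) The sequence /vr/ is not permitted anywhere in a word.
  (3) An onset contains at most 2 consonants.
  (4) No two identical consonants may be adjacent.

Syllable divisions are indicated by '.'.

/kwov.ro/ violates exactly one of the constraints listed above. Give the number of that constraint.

2

/kwov.ro/: contains banned sequence /vr/.
This is a violation of constraint 2: "The sequence /vr/ is not permitted anywhere in a word."
The remaining constraints (1, 3, 4) are satisfied.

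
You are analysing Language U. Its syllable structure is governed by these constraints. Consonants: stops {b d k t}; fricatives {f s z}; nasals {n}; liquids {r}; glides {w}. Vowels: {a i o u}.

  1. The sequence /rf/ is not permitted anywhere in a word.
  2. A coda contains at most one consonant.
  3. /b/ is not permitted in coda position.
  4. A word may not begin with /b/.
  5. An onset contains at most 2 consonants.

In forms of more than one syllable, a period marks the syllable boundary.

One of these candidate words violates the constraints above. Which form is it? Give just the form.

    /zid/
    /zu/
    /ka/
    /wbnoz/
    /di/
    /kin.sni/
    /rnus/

/zid/ — σ1 onset /z/, coda /d/ ok → permitted
/zu/ — σ1 onset /z/, coda /∅/ ok → permitted
/ka/ — σ1 onset /k/, coda /∅/ ok → permitted
/wbnoz/ — violates constraint 5: syllable 1 onset /wbn/ has 3 consonants (> 2) → not permitted
/di/ — σ1 onset /d/, coda /∅/ ok → permitted
/kin.sni/ — σ1 onset /k/, coda /n/ ok; σ2 onset /sn/ (2C), coda /∅/ ok → permitted
/rnus/ — σ1 onset /rn/ (2C), coda /s/ ok → permitted

/wbnoz/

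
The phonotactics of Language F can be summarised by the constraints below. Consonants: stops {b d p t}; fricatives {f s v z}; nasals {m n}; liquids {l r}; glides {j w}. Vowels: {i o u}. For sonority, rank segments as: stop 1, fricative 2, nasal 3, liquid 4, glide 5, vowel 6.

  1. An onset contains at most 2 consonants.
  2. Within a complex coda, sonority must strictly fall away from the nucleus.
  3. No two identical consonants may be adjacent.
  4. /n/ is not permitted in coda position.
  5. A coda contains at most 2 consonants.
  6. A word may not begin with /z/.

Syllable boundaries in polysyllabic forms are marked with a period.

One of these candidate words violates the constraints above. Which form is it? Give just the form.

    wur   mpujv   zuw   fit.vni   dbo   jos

zuw

wur — σ1 onset /w/, coda /r/ ok → well-formed
mpujv — σ1 onset /mp/ (2C), coda /jv/ (5→2 falls) ok → well-formed
zuw — violates constraint 6: word begins with /z/ → ill-formed
fit.vni — σ1 onset /f/, coda /t/ ok; σ2 onset /vn/ (2C), coda /∅/ ok → well-formed
dbo — σ1 onset /db/ (2C), coda /∅/ ok → well-formed
jos — σ1 onset /j/, coda /s/ ok → well-formed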